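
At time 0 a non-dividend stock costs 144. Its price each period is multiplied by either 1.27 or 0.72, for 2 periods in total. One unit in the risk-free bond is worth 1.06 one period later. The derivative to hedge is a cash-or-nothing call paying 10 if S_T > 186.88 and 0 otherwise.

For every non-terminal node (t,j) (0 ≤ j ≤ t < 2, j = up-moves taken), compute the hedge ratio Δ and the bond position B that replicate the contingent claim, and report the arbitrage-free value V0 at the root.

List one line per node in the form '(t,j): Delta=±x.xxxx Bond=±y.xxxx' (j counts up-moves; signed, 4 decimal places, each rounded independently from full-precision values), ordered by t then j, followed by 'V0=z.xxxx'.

(0,0): Delta=0.0736 Bond=-7.2024
(1,0): Delta=0.0000 Bond=0.0000
(1,1): Delta=0.0994 Bond=-12.3499
V0=3.4011

Risk-neutral probability p* = (R−d)/(u−d) = (1.06−0.72)/(1.27−0.72) = 0.6182.
Terminal payoffs: V(2,0)=0.0000, V(2,1)=0.0000, V(2,2)=10.0000
Node (1,0) S=103.6800: V=(p*·0.0000+(1−p*)·0.0000)/1.06=0.0000; Δ=(0.0000−0.0000)/(131.6736−74.6496)=0.0000; B=V−Δ·S=0.0000
Node (1,1) S=182.8800: V=(p*·10.0000+(1−p*)·0.0000)/1.06=5.8319; Δ=(10.0000−0.0000)/(232.2576−131.6736)=0.0994; B=V−Δ·S=-12.3499
Node (0,0) S=144.0000: V=(p*·5.8319+(1−p*)·0.0000)/1.06=3.4011; Δ=(5.8319−0.0000)/(182.8800−103.6800)=0.0736; B=V−Δ·S=-7.2024
Check: Δ(0,0)·S0 + B(0,0) = 3.4011 = V0.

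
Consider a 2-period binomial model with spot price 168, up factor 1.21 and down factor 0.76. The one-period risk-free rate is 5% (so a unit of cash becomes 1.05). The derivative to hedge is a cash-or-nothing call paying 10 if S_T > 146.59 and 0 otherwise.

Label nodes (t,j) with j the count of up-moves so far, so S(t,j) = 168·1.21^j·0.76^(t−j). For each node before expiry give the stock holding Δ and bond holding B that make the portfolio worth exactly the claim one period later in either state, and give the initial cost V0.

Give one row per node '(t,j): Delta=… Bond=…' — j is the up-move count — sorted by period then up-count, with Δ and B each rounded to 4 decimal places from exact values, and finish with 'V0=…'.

(0,0): Delta=0.0448 Bond=0.3986
(1,0): Delta=0.1740 Bond=-16.0847
(1,1): Delta=0.0000 Bond=9.5238
V0=7.9236

The replicating-portfolio and risk-neutral prices coincide; use p* = (1.05−0.76)/(1.21−0.76) = 0.6444 for the latter.
Terminal payoffs: V(2,0)=0.0000, V(2,1)=10.0000, V(2,2)=10.0000
(1,0): S=127.6800. Δ = (V_up−V_dn)/(S_up−S_dn) = (10.0000−0.0000)/(154.4928−97.0368) = 0.1740. V = [p*·10.0000 + (1−p*)·0.0000]/1.05 = 6.1376. B = V − Δ·S = -16.0847.
(1,1): S=203.2800. Δ = (V_up−V_dn)/(S_up−S_dn) = (10.0000−10.0000)/(245.9688−154.4928) = 0.0000. V = [p*·10.0000 + (1−p*)·10.0000]/1.05 = 9.5238. B = V − Δ·S = 9.5238.
(0,0): S=168.0000. Δ = (V_up−V_dn)/(S_up−S_dn) = (9.5238−6.1376)/(203.2800−127.6800) = 0.0448. V = [p*·9.5238 + (1−p*)·6.1376]/1.05 = 7.9236. B = V − Δ·S = 0.3986.
Check: Δ(0,0)·S0 + B(0,0) = 7.9236 = V0.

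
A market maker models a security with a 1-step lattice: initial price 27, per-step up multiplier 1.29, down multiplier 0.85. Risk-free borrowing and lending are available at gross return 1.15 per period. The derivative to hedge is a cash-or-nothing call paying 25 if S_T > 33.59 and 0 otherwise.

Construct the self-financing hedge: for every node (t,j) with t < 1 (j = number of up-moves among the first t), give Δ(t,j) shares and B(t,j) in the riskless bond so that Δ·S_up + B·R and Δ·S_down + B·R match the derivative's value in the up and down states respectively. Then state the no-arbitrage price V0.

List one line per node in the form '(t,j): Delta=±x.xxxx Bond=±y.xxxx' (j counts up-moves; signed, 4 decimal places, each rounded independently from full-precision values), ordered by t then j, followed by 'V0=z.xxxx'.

Under the risk-neutral measure, an up-move has probability p* = (R−d)/(u−d) = 0.6818 and values discount at R = 1.15.
Terminal values V(1,·): V(1,0)=0.0000, V(1,1)=25.0000
Node (0,0) S=27.0000: V=(p*·25.0000+(1−p*)·0.0000)/1.15=14.8221; Δ=(25.0000−0.0000)/(34.8300−22.9500)=2.1044; B=V−Δ·S=-41.9960
Check: Δ(0,0)·S0 + B(0,0) = 14.8221 = V0.

(0,0): Delta=2.1044 Bond=-41.9960
V0=14.8221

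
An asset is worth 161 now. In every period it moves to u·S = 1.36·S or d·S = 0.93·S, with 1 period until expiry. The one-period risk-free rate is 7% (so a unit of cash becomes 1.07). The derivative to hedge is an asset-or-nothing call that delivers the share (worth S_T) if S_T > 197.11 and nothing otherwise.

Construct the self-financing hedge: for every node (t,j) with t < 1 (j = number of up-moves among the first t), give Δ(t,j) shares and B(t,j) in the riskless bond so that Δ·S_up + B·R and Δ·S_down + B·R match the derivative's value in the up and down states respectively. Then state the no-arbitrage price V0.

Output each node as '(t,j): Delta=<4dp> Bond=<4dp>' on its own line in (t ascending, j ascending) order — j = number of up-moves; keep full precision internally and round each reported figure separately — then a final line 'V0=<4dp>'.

The replicating-portfolio and risk-neutral prices coincide; use p* = (1.07−0.93)/(1.36−0.93) = 0.3256 for the latter.
At expiry t=1: V(1,0)=0.0000, V(1,1)=218.9600
Node (0,0) S=161.0000: V=(p*·218.9600+(1−p*)·0.0000)/1.07=66.6255; Δ=(218.9600−0.0000)/(218.9600−149.7300)=3.1628; B=V−Δ·S=-442.5838
Each (Δ,B) replicates both successor values, so the strategy is self-financing and V0 is arbitrage-free.

(0,0): Delta=3.1628 Bond=-442.5838
V0=66.6255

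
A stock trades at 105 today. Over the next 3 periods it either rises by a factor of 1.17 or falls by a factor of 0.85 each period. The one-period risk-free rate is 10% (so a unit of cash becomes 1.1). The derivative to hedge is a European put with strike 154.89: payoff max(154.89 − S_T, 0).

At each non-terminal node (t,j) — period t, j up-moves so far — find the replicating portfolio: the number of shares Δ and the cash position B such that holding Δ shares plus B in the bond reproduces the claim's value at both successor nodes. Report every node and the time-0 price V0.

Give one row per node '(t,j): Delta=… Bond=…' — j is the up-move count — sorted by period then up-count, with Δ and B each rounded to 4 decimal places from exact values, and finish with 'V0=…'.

(0,0): Delta=-0.8006 Bond=100.1960
(1,0): Delta=-1.0000 Bond=128.0083
(1,1): Delta=-0.7601 Bond=105.2337
(2,0): Delta=-1.0000 Bond=140.8091
(2,1): Delta=-1.0000 Bond=140.8091
(2,2): Delta=-0.7113 Bond=108.7424
V0=16.1285

No-arbitrage ⇒ martingale measure with p* = (R−d)/(u−d) = 0.7813.
At expiry t=3: V(3,0)=90.4069, V(3,1)=66.1309, V(3,2)=32.7157, V(3,3)=0.0000
Node (2,0) S=75.8625: V=(p*·66.1309+(1−p*)·90.4069)/1.1=64.9466; Δ=(66.1309−90.4069)/(88.7591−64.4831)=-1.0000; B=V−Δ·S=140.8091
Node (2,1) S=104.4225: V=(p*·32.7157+(1−p*)·66.1309)/1.1=36.3866; Δ=(32.7157−66.1309)/(122.1743−88.7591)=-1.0000; B=V−Δ·S=140.8091
Node (2,2) S=143.7345: V=(p*·0.0000+(1−p*)·32.7157)/1.1=6.5060; Δ=(0.0000−32.7157)/(168.1694−122.1743)=-0.7113; B=V−Δ·S=108.7424
Node (1,0) S=89.2500: V=(p*·36.3866+(1−p*)·64.9466)/1.1=38.7583; Δ=(36.3866−64.9466)/(104.4225−75.8625)=-1.0000; B=V−Δ·S=128.0083
Node (1,1) S=122.8500: V=(p*·6.5060+(1−p*)·36.3866)/1.1=11.8567; Δ=(6.5060−36.3866)/(143.7345−104.4225)=-0.7601; B=V−Δ·S=105.2337
Node (0,0) S=105.0000: V=(p*·11.8567+(1−p*)·38.7583)/1.1=16.1285; Δ=(11.8567−38.7583)/(122.8500−89.2500)=-0.8006; B=V−Δ·S=100.1960
Check: Δ(0,0)·S0 + B(0,0) = 16.1285 = V0.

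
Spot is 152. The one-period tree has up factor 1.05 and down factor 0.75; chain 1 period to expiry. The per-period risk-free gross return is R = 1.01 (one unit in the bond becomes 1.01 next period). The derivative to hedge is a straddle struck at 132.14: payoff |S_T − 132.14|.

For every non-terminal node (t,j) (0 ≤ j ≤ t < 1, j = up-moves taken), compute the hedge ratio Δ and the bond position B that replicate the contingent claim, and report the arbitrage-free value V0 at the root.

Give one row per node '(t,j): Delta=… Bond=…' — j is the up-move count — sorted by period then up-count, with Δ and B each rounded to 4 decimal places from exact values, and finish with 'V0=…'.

(0,0): Delta=0.2044 Bond=-5.1089
V0=25.9578

Risk-neutral probability p* = (R−d)/(u−d) = (1.01−0.75)/(1.05−0.75) = 0.8667.
At expiry t=1: V(1,0)=18.1400, V(1,1)=27.4600
Node (0,0) S=152.0000: V=(p*·27.4600+(1−p*)·18.1400)/1.01=25.9578; Δ=(27.4600−18.1400)/(159.6000−114.0000)=0.2044; B=V−Δ·S=-5.1089
Self-financing check: at every node Δ·S+B equals the discounted successor values.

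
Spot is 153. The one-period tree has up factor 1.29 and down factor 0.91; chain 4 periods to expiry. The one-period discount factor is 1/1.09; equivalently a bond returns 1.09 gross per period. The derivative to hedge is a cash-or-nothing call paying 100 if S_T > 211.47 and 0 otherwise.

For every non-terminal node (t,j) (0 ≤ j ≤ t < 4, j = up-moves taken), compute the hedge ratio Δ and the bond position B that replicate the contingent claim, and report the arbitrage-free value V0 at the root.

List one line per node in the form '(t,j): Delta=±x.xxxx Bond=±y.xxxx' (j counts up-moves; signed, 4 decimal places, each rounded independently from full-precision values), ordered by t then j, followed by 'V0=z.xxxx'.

(0,0): Delta=0.4705 Bond=-52.5737
(1,0): Delta=0.3570 Bond=-41.4912
(1,1): Delta=0.5596 Bond=-74.8767
(2,0): Delta=0.0000 Bond=0.0000
(2,1): Delta=0.6367 Bond=-95.4759
(2,2): Delta=0.4991 Bond=-66.2153
(3,0): Delta=0.0000 Bond=0.0000
(3,1): Delta=0.0000 Bond=0.0000
(3,2): Delta=1.1358 Bond=-219.7006
(3,3): Delta=0.0000 Bond=91.7431
V0=19.4179

Risk-neutral probability p* = (R−d)/(u−d) = (1.09−0.91)/(1.29−0.91) = 0.4737.
At expiry t=4: V(4,0)=0.0000, V(4,1)=0.0000, V(4,2)=0.0000, V(4,3)=100.0000, V(4,4)=100.0000
Node (3,0) S=115.2964: V=(p*·0.0000+(1−p*)·0.0000)/1.09=0.0000; Δ=(0.0000−0.0000)/(148.7323−104.9197)=0.0000; B=V−Δ·S=0.0000
Node (3,1) S=163.4421: V=(p*·0.0000+(1−p*)·0.0000)/1.09=0.0000; Δ=(0.0000−0.0000)/(210.8403−148.7323)=0.0000; B=V−Δ·S=0.0000
Node (3,2) S=231.6926: V=(p*·100.0000+(1−p*)·0.0000)/1.09=43.4573; Δ=(100.0000−0.0000)/(298.8835−210.8403)=1.1358; B=V−Δ·S=-219.7006
Node (3,3) S=328.4434: V=(p*·100.0000+(1−p*)·100.0000)/1.09=91.7431; Δ=(100.0000−100.0000)/(423.6920−298.8835)=0.0000; B=V−Δ·S=91.7431
Node (2,0) S=126.6993: V=(p*·0.0000+(1−p*)·0.0000)/1.09=0.0000; Δ=(0.0000−0.0000)/(163.4421−115.2964)=0.0000; B=V−Δ·S=0.0000
Node (2,1) S=179.6067: V=(p*·43.4573+(1−p*)·0.0000)/1.09=18.8853; Δ=(43.4573−0.0000)/(231.6926−163.4421)=0.6367; B=V−Δ·S=-95.4759
Node (2,2) S=254.6073: V=(p*·91.7431+(1−p*)·43.4573)/1.09=60.8528; Δ=(91.7431−43.4573)/(328.4434−231.6926)=0.4991; B=V−Δ·S=-66.2153
Node (1,0) S=139.2300: V=(p*·18.8853+(1−p*)·0.0000)/1.09=8.2071; Δ=(18.8853−0.0000)/(179.6067−126.6993)=0.3570; B=V−Δ·S=-41.4912
Node (1,1) S=197.3700: V=(p*·60.8528+(1−p*)·18.8853)/1.09=35.5639; Δ=(60.8528−18.8853)/(254.6073−179.6067)=0.5596; B=V−Δ·S=-74.8767
Node (0,0) S=153.0000: V=(p*·35.5639+(1−p*)·8.2071)/1.09=19.4179; Δ=(35.5639−8.2071)/(197.3700−139.2300)=0.4705; B=V−Δ·S=-52.5737
The time-0 hedge costs 19.4179, which is the no-arbitrage price.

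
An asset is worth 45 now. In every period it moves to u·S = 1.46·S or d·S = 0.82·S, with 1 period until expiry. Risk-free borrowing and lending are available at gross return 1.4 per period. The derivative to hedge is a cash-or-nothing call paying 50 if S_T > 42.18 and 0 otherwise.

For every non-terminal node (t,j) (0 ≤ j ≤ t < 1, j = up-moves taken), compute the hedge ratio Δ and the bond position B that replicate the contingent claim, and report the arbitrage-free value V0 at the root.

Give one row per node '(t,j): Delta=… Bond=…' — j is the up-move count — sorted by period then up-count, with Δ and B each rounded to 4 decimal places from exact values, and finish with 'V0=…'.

(0,0): Delta=1.7361 Bond=-45.7589
V0=32.3661

No-arbitrage ⇒ martingale measure with p* = (R−d)/(u−d) = 0.9062.
Payoff layer (t=1): V(1,0)=0.0000, V(1,1)=50.0000
Node (0,0) S=45.0000: V=(p*·50.0000+(1−p*)·0.0000)/1.4=32.3661; Δ=(50.0000−0.0000)/(65.7000−36.9000)=1.7361; B=V−Δ·S=-45.7589
Root portfolio cost Δ·45+B reproduces V0=32.3661.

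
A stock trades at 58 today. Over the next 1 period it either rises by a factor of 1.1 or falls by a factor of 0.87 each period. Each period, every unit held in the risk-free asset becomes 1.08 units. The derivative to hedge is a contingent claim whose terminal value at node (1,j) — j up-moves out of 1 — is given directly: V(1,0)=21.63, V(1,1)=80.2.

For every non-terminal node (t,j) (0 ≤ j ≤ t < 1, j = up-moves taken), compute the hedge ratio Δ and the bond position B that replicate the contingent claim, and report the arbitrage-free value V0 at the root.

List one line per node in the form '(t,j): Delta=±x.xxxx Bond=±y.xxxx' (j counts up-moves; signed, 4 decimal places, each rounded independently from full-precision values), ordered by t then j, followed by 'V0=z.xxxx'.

No-arbitrage ⇒ martingale measure with p* = (R−d)/(u−d) = 0.9130.
Terminal payoffs: V(1,0)=21.6300, V(1,1)=80.2000
Node (0,0) S=58.0000: V=(p*·80.2000+(1−p*)·21.6300)/1.08=69.5435; Δ=(80.2000−21.6300)/(63.8000−50.4600)=4.3906; B=V−Δ·S=-185.1087
The time-0 hedge costs 69.5435, which is the no-arbitrage price.

(0,0): Delta=4.3906 Bond=-185.1087
V0=69.5435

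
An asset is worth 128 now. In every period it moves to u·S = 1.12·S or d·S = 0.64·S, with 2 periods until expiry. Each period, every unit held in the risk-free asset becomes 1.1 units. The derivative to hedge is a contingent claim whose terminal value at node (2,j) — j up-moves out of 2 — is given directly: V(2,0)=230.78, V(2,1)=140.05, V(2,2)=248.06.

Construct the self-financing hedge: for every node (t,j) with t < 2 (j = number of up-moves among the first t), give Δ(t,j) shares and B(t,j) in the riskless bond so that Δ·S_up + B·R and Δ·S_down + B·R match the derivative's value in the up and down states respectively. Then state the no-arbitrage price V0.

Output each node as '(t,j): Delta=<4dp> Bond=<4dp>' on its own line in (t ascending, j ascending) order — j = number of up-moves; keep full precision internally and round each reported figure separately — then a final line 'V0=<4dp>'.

(0,0): Delta=1.4756 Bond=8.9737
(1,0): Delta=-2.3074 Bond=319.7758
(1,1): Delta=1.5696 Bond=-3.6030
V0=197.8547

Since d<R<u, set p* = (R−d)/(u−d) = 0.9583; price each node as the discounted p*-expectation of its children.
Payoff layer (t=2): V(2,0)=230.7800, V(2,1)=140.0500, V(2,2)=248.0600
Node (1,0) S=81.9200: V=(p*·140.0500+(1−p*)·230.7800)/1.1=130.7549; Δ=(140.0500−230.7800)/(91.7504−52.4288)=-2.3074; B=V−Δ·S=319.7758
Node (1,1) S=143.3600: V=(p*·248.0600+(1−p*)·140.0500)/1.1=221.4178; Δ=(248.0600−140.0500)/(160.5632−91.7504)=1.5696; B=V−Δ·S=-3.6030
Node (0,0) S=128.0000: V=(p*·221.4178+(1−p*)·130.7549)/1.1=197.8547; Δ=(221.4178−130.7549)/(143.3600−81.9200)=1.4756; B=V−Δ·S=8.9737
Root portfolio cost Δ·128+B reproduces V0=197.8547.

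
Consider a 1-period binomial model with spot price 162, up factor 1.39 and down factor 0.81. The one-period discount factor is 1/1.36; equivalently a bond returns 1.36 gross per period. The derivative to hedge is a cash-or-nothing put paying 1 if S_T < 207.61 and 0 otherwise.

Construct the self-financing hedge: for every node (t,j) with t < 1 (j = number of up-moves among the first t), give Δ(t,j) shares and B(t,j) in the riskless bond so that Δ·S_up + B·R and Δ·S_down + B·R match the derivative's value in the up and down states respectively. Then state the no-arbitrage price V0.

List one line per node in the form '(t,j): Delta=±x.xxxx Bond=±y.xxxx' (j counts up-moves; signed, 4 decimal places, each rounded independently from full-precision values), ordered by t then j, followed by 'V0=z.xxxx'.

(0,0): Delta=-0.0106 Bond=1.7622
V0=0.0380

The replicating-portfolio and risk-neutral prices coincide; use p* = (1.36−0.81)/(1.39−0.81) = 0.9483 for the latter.
Terminal values V(1,·): V(1,0)=1.0000, V(1,1)=0.0000
(0,0): S=162.0000. Δ = (V_up−V_dn)/(S_up−S_dn) = (0.0000−1.0000)/(225.1800−131.2200) = -0.0106. V = [p*·0.0000 + (1−p*)·1.0000]/1.36 = 0.0380. B = V − Δ·S = 1.7622.
Check: Δ(0,0)·S0 + B(0,0) = 0.0380 = V0.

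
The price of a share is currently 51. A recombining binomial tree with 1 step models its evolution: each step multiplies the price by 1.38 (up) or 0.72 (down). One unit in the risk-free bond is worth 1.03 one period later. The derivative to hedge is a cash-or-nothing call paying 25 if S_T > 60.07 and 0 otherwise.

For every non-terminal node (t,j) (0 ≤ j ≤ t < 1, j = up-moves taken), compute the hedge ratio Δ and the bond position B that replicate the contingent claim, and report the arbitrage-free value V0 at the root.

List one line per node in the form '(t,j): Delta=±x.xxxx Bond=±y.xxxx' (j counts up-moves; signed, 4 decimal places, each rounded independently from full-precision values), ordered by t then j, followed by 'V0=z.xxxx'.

No-arbitrage ⇒ martingale measure with p* = (R−d)/(u−d) = 0.4697.
Terminal values V(1,·): V(1,0)=0.0000, V(1,1)=25.0000
Node (0,0) S=51.0000: V=(p*·25.0000+(1−p*)·0.0000)/1.03=11.4004; Δ=(25.0000−0.0000)/(70.3800−36.7200)=0.7427; B=V−Δ·S=-26.4784
The time-0 hedge costs 11.4004, which is the no-arbitrage price.

(0,0): Delta=0.7427 Bond=-26.4784
V0=11.4004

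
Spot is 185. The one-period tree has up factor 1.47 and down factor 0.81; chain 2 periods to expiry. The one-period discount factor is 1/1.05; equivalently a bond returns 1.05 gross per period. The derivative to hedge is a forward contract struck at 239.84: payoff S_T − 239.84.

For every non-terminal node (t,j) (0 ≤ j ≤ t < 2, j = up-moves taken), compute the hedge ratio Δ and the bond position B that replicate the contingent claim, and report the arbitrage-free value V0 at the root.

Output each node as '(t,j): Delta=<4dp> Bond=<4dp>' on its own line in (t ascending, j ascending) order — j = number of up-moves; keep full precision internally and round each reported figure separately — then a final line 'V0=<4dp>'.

Under the risk-neutral measure, an up-move has probability p* = (R−d)/(u−d) = 0.3636 and values discount at R = 1.05.
Terminal payoffs: V(2,0)=-118.4615, V(2,1)=-19.5605, V(2,2)=159.9265
Node (1,0) S=149.8500: V=(p*·-19.5605+(1−p*)·-118.4615)/1.05=-78.5690; Δ=(-19.5605−-118.4615)/(220.2795−121.3785)=1.0000; B=V−Δ·S=-228.4190
Node (1,1) S=271.9500: V=(p*·159.9265+(1−p*)·-19.5605)/1.05=43.5310; Δ=(159.9265−-19.5605)/(399.7665−220.2795)=1.0000; B=V−Δ·S=-228.4190
Node (0,0) S=185.0000: V=(p*·43.5310+(1−p*)·-78.5690)/1.05=-32.5420; Δ=(43.5310−-78.5690)/(271.9500−149.8500)=1.0000; B=V−Δ·S=-217.5420
Self-financing check: at every node Δ·S+B equals the discounted successor values.

(0,0): Delta=1.0000 Bond=-217.5420
(1,0): Delta=1.0000 Bond=-228.4190
(1,1): Delta=1.0000 Bond=-228.4190
V0=-32.5420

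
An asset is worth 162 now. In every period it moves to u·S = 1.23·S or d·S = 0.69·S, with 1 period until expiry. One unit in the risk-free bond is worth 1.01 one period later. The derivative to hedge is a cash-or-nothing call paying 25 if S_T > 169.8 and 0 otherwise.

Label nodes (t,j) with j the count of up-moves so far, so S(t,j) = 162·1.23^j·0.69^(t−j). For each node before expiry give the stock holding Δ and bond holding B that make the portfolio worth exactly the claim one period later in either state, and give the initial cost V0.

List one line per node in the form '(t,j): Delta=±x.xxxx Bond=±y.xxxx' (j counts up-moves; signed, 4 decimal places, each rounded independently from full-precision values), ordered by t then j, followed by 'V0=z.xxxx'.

Risk-neutral probability p* = (R−d)/(u−d) = (1.01−0.69)/(1.23−0.69) = 0.5926.
Terminal payoffs: V(1,0)=0.0000, V(1,1)=25.0000
  t=0,j=0: stock 162.0000 → up 199.2600 (V=25.0000), down 111.7800 (V=0.0000). Price 14.6681; hedge Δ=0.2858, bond B=-31.6282.
Root portfolio cost Δ·162+B reproduces V0=14.6681.

(0,0): Delta=0.2858 Bond=-31.6282
V0=14.6681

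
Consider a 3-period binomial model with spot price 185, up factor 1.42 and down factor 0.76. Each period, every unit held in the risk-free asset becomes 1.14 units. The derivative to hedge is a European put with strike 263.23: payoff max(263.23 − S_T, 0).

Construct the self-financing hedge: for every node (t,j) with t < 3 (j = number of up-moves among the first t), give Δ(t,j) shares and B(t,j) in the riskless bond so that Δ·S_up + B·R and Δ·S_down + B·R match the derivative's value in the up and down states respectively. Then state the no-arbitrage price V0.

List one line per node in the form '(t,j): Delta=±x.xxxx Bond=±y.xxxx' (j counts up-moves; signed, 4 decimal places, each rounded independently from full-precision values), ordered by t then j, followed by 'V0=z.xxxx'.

Risk-neutral probability p* = (R−d)/(u−d) = (1.14−0.76)/(1.42−0.76) = 0.5758.
Payoff layer (t=3): V(3,0)=182.0194, V(3,1)=111.4945, V(3,2)=0.0000, V(3,3)=0.0000
Node (2,0) S=106.8560: V=(p*·111.4945+(1−p*)·182.0194)/1.14=124.0475; Δ=(111.4945−182.0194)/(151.7355−81.2106)=-1.0000; B=V−Δ·S=230.9035
Node (2,1) S=199.6520: V=(p*·0.0000+(1−p*)·111.4945)/1.14=41.4918; Δ=(0.0000−111.4945)/(283.5058−151.7355)=-0.8461; B=V−Δ·S=210.4229
Node (2,2) S=373.0340: V=(p*·0.0000+(1−p*)·0.0000)/1.14=0.0000; Δ=(0.0000−0.0000)/(529.7083−283.5058)=0.0000; B=V−Δ·S=0.0000
Node (1,0) S=140.6000: V=(p*·41.4918+(1−p*)·124.0475)/1.14=67.1188; Δ=(41.4918−124.0475)/(199.6520−106.8560)=-0.8896; B=V−Δ·S=192.2032
Node (1,1) S=262.7000: V=(p*·0.0000+(1−p*)·41.4918)/1.14=15.4409; Δ=(0.0000−41.4918)/(373.0340−199.6520)=-0.2393; B=V−Δ·S=78.3073
Node (0,0) S=185.0000: V=(p*·15.4409+(1−p*)·67.1188)/1.14=32.7762; Δ=(15.4409−67.1188)/(262.7000−140.6000)=-0.4232; B=V−Δ·S=111.0761
Root portfolio cost Δ·185+B reproduces V0=32.7762.

(0,0): Delta=-0.4232 Bond=111.0761
(1,0): Delta=-0.8896 Bond=192.2032
(1,1): Delta=-0.2393 Bond=78.3073
(2,0): Delta=-1.0000 Bond=230.9035
(2,1): Delta=-0.8461 Bond=210.4229
(2,2): Delta=0.0000 Bond=0.0000
V0=32.7762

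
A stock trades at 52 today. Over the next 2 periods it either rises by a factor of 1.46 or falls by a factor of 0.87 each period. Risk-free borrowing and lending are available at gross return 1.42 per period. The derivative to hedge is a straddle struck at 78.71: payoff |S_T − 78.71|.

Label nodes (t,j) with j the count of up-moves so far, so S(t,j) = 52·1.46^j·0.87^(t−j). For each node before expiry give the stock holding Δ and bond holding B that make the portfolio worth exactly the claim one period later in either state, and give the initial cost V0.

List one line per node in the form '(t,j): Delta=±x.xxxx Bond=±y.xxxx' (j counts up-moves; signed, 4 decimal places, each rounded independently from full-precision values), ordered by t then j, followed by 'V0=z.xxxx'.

(0,0): Delta=0.3752 Bond=-4.7763
(1,0): Delta=-1.0000 Bond=55.4296
(1,1): Delta=0.4347 Bond=-11.3068
V0=14.7317

Since d<R<u, set p* = (R−d)/(u−d) = 0.9322; price each node as the discounted p*-expectation of its children.
Payoff layer (t=2): V(2,0)=39.3512, V(2,1)=12.6596, V(2,2)=32.1332
  t=1,j=0: stock 45.2400 → up 66.0504 (V=12.6596), down 39.3588 (V=39.3512). Price 10.1896; hedge Δ=-1.0000, bond B=55.4296.
  t=1,j=1: stock 75.9200 → up 110.8432 (V=32.1332), down 66.0504 (V=12.6596). Price 21.6993; hedge Δ=0.4347, bond B=-11.3068.
  t=0,j=0: stock 52.0000 → up 75.9200 (V=21.6993), down 45.2400 (V=10.1896). Price 14.7317; hedge Δ=0.3752, bond B=-4.7763.
The time-0 hedge costs 14.7317, which is the no-arbitrage price.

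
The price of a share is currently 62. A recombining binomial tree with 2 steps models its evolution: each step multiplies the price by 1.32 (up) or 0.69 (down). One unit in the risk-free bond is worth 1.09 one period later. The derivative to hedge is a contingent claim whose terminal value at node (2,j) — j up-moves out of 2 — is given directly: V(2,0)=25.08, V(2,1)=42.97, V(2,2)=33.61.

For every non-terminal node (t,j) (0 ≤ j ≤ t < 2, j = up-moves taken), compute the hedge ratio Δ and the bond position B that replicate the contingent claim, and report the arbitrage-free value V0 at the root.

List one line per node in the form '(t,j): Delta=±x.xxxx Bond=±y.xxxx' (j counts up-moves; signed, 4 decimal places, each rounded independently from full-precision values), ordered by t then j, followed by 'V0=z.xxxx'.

(0,0): Delta=0.0138 Bond=30.1273
(1,0): Delta=0.6638 Bond=5.0332
(1,1): Delta=-0.1815 Bond=48.8270
V0=30.9842

The replicating-portfolio and risk-neutral prices coincide; use p* = (1.09−0.69)/(1.32−0.69) = 0.6349 for the latter.
Terminal payoffs: V(2,0)=25.0800, V(2,1)=42.9700, V(2,2)=33.6100
(1,0): S=42.7800. Δ = (V_up−V_dn)/(S_up−S_dn) = (42.9700−25.0800)/(56.4696−29.5182) = 0.6638. V = [p*·42.9700 + (1−p*)·25.0800]/1.09 = 33.4300. B = V − Δ·S = 5.0332.
(1,1): S=81.8400. Δ = (V_up−V_dn)/(S_up−S_dn) = (33.6100−42.9700)/(108.0288−56.4696) = -0.1815. V = [p*·33.6100 + (1−p*)·42.9700]/1.09 = 33.9699. B = V − Δ·S = 48.8270.
(0,0): S=62.0000. Δ = (V_up−V_dn)/(S_up−S_dn) = (33.9699−33.4300)/(81.8400−42.7800) = 0.0138. V = [p*·33.9699 + (1−p*)·33.4300]/1.09 = 30.9842. B = V − Δ·S = 30.1273.
Each (Δ,B) replicates both successor values, so the strategy is self-financing and V0 is arbitrage-free.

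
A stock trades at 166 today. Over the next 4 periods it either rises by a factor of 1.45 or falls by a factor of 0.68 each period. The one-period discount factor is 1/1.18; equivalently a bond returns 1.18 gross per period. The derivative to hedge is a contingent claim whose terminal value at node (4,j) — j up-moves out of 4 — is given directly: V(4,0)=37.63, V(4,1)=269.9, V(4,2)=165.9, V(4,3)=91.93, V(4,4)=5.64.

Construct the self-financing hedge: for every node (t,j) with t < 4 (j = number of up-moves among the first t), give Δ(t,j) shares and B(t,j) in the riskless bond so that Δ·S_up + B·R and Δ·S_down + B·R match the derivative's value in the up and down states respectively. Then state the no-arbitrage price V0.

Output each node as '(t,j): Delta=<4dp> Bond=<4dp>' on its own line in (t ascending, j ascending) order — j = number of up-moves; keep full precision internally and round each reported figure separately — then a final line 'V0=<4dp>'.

No-arbitrage ⇒ martingale measure with p* = (R−d)/(u−d) = 0.6494.
Payoff layer (t=4): V(4,0)=37.6300, V(4,1)=269.9000, V(4,2)=165.9000, V(4,3)=91.9300, V(4,4)=5.6400
(3,0): S=52.1957. Δ = (V_up−V_dn)/(S_up−S_dn) = (269.9000−37.6300)/(75.6838−35.4931) = 5.7792. V = [p*·269.9000 + (1−p*)·37.6300]/1.18 = 159.7074. B = V − Δ·S = -141.9420.
(3,1): S=111.2997. Δ = (V_up−V_dn)/(S_up−S_dn) = (165.9000−269.9000)/(161.3845−75.6838) = -1.2135. V = [p*·165.9000 + (1−p*)·269.9000]/1.18 = 171.4979. B = V − Δ·S = 306.5628.
(3,2): S=237.3302. Δ = (V_up−V_dn)/(S_up−S_dn) = (91.9300−165.9000)/(344.1288−161.3845) = -0.4048. V = [p*·91.9300 + (1−p*)·165.9000]/1.18 = 99.8877. B = V − Δ·S = 195.9527.
(3,3): S=506.0718. Δ = (V_up−V_dn)/(S_up−S_dn) = (5.6400−91.9300)/(733.8040−344.1288) = -0.2214. V = [p*·5.6400 + (1−p*)·91.9300]/1.18 = 30.4216. B = V − Δ·S = 142.4866.
(2,0): S=76.7584. Δ = (V_up−V_dn)/(S_up−S_dn) = (171.4979−159.7074)/(111.2997−52.1957) = 0.1995. V = [p*·171.4979 + (1−p*)·159.7074]/1.18 = 141.8335. B = V − Δ·S = 126.5211.
(2,1): S=163.6760. Δ = (V_up−V_dn)/(S_up−S_dn) = (99.8877−171.4979)/(237.3302−111.2997) = -0.5682. V = [p*·99.8877 + (1−p*)·171.4979]/1.18 = 105.9303. B = V − Δ·S = 198.9306.
(2,2): S=349.0150. Δ = (V_up−V_dn)/(S_up−S_dn) = (30.4216−99.8877)/(506.0717−237.3302) = -0.2585. V = [p*·30.4216 + (1−p*)·99.8877]/1.18 = 46.4236. B = V − Δ·S = 136.6393.
(1,0): S=112.8800. Δ = (V_up−V_dn)/(S_up−S_dn) = (105.9303−141.8335)/(163.6760−76.7584) = -0.4131. V = [p*·105.9303 + (1−p*)·141.8335]/1.18 = 100.4405. B = V − Δ·S = 147.0680.
(1,1): S=240.7000. Δ = (V_up−V_dn)/(S_up−S_dn) = (46.4236−105.9303)/(349.0150−163.6760) = -0.3211. V = [p*·46.4236 + (1−p*)·105.9303]/1.18 = 57.0251. B = V − Δ·S = 134.3065.
(0,0): S=166.0000. Δ = (V_up−V_dn)/(S_up−S_dn) = (57.0251−100.4405)/(240.7000−112.8800) = -0.3397. V = [p*·57.0251 + (1−p*)·100.4405]/1.18 = 61.2277. B = V − Δ·S = 117.6113.
The time-0 hedge costs 61.2277, which is the no-arbitrage price.

(0,0): Delta=-0.3397 Bond=117.6113
(1,0): Delta=-0.4131 Bond=147.0680
(1,1): Delta=-0.3211 Bond=134.3065
(2,0): Delta=0.1995 Bond=126.5211
(2,1): Delta=-0.5682 Bond=198.9306
(2,2): Delta=-0.2585 Bond=136.6393
(3,0): Delta=5.7792 Bond=-141.9420
(3,1): Delta=-1.2135 Bond=306.5628
(3,2): Delta=-0.4048 Bond=195.9527
(3,3): Delta=-0.2214 Bond=142.4866
V0=61.2277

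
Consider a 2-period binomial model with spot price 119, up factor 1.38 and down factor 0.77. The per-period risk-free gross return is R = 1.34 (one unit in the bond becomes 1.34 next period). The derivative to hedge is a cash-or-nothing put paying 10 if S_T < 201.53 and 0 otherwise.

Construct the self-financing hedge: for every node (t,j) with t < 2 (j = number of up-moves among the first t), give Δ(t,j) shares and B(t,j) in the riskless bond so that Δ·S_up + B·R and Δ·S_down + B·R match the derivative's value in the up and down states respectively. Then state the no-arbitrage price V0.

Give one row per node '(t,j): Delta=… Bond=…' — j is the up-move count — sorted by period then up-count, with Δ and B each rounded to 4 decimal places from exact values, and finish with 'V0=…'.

Risk-neutral probability p* = (R−d)/(u−d) = (1.34−0.77)/(1.38−0.77) = 0.9344.
Terminal payoffs: V(2,0)=10.0000, V(2,1)=10.0000, V(2,2)=0.0000
(1,0): S=91.6300. Δ = (V_up−V_dn)/(S_up−S_dn) = (10.0000−10.0000)/(126.4494−70.5551) = 0.0000. V = [p*·10.0000 + (1−p*)·10.0000]/1.34 = 7.4627. B = V − Δ·S = 7.4627.
(1,1): S=164.2200. Δ = (V_up−V_dn)/(S_up−S_dn) = (0.0000−10.0000)/(226.6236−126.4494) = -0.0998. V = [p*·0.0000 + (1−p*)·10.0000]/1.34 = 0.4894. B = V − Δ·S = 16.8828.
(0,0): S=119.0000. Δ = (V_up−V_dn)/(S_up−S_dn) = (0.4894−7.4627)/(164.2200−91.6300) = -0.0961. V = [p*·0.4894 + (1−p*)·7.4627]/1.34 = 0.7064. B = V − Δ·S = 12.1381.
The time-0 hedge costs 0.7064, which is the no-arbitrage price.

(0,0): Delta=-0.0961 Bond=12.1381
(1,0): Delta=0.0000 Bond=7.4627
(1,1): Delta=-0.0998 Bond=16.8828
V0=0.7064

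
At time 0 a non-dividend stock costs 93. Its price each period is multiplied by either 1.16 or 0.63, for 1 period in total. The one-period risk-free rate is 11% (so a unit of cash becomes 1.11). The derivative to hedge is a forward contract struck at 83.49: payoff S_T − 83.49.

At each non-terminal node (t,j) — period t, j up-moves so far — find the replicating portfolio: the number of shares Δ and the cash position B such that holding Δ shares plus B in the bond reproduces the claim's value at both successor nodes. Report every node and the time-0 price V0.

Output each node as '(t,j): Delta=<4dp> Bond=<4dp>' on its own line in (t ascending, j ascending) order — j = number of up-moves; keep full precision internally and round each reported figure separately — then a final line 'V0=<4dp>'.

(0,0): Delta=1.0000 Bond=-75.2162
V0=17.7838

Since d<R<u, set p* = (R−d)/(u−d) = 0.9057; price each node as the discounted p*-expectation of its children.
Terminal payoffs: V(1,0)=-24.9000, V(1,1)=24.3900
  t=0,j=0: stock 93.0000 → up 107.8800 (V=24.3900), down 58.5900 (V=-24.9000). Price 17.7838; hedge Δ=1.0000, bond B=-75.2162.
Each (Δ,B) replicates both successor values, so the strategy is self-financing and V0 is arbitrage-free.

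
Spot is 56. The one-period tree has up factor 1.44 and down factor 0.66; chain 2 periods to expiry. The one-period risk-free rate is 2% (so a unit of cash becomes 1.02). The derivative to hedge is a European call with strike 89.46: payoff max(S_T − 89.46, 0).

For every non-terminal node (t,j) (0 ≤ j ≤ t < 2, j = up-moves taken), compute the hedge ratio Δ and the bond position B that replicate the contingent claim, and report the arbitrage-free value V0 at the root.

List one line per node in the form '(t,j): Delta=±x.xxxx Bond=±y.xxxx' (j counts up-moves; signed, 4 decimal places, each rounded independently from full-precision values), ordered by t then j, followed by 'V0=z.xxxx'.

(0,0): Delta=0.2762 Bond=-10.0079
(1,0): Delta=0.0000 Bond=0.0000
(1,1): Delta=0.4239 Bond=-22.1175
V0=5.4589

The replicating-portfolio and risk-neutral prices coincide; use p* = (1.02−0.66)/(1.44−0.66) = 0.4615 for the latter.
Terminal values V(2,·): V(2,0)=0.0000, V(2,1)=0.0000, V(2,2)=26.6616
  t=1,j=0: stock 36.9600 → up 53.2224 (V=0.0000), down 24.3936 (V=0.0000). Price 0.0000; hedge Δ=0.0000, bond B=0.0000.
  t=1,j=1: stock 80.6400 → up 116.1216 (V=26.6616), down 53.2224 (V=0.0000). Price 12.0641; hedge Δ=0.4239, bond B=-22.1175.
  t=0,j=0: stock 56.0000 → up 80.6400 (V=12.0641), down 36.9600 (V=0.0000). Price 5.4589; hedge Δ=0.2762, bond B=-10.0079.
Each (Δ,B) replicates both successor values, so the strategy is self-financing and V0 is arbitrage-free.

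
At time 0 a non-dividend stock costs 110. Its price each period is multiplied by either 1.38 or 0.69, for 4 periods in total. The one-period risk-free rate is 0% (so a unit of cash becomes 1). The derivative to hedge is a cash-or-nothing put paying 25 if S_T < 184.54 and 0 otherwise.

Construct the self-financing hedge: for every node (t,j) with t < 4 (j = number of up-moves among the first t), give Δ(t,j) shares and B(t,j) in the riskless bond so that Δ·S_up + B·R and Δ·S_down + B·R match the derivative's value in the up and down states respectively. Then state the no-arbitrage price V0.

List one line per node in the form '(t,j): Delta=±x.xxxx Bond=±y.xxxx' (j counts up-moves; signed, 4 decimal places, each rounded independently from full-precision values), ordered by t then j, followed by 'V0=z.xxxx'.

(0,0): Delta=-0.1098 Bond=31.0701
(1,0): Delta=-0.0964 Bond=30.0462
(1,1): Delta=-0.1181 Bond=32.3251
(2,0): Delta=0.0000 Bond=25.0000
(2,1): Delta=-0.1554 Bond=36.2319
(2,2): Delta=-0.0953 Bond=27.5362
(3,0): Delta=0.0000 Bond=25.0000
(3,1): Delta=0.0000 Bond=25.0000
(3,2): Delta=-0.2507 Bond=50.0000
(3,3): Delta=0.0000 Bond=0.0000
V0=18.9872

No-arbitrage ⇒ martingale measure with p* = (R−d)/(u−d) = 0.4493.
At expiry t=4: V(4,0)=25.0000, V(4,1)=25.0000, V(4,2)=25.0000, V(4,3)=0.0000, V(4,4)=0.0000
Node (3,0) S=36.1360: V=(p*·25.0000+(1−p*)·25.0000)/1=25.0000; Δ=(25.0000−25.0000)/(49.8677−24.9338)=0.0000; B=V−Δ·S=25.0000
Node (3,1) S=72.2720: V=(p*·25.0000+(1−p*)·25.0000)/1=25.0000; Δ=(25.0000−25.0000)/(99.7353−49.8677)=0.0000; B=V−Δ·S=25.0000
Node (3,2) S=144.5440: V=(p*·0.0000+(1−p*)·25.0000)/1=13.7681; Δ=(0.0000−25.0000)/(199.4707−99.7353)=-0.2507; B=V−Δ·S=50.0000
Node (3,3) S=289.0879: V=(p*·0.0000+(1−p*)·0.0000)/1=0.0000; Δ=(0.0000−0.0000)/(398.9413−199.4707)=0.0000; B=V−Δ·S=0.0000
Node (2,0) S=52.3710: V=(p*·25.0000+(1−p*)·25.0000)/1=25.0000; Δ=(25.0000−25.0000)/(72.2720−36.1360)=0.0000; B=V−Δ·S=25.0000
Node (2,1) S=104.7420: V=(p*·13.7681+(1−p*)·25.0000)/1=19.9538; Δ=(13.7681−25.0000)/(144.5440−72.2720)=-0.1554; B=V−Δ·S=36.2319
Node (2,2) S=209.4840: V=(p*·0.0000+(1−p*)·13.7681)/1=7.5824; Δ=(0.0000−13.7681)/(289.0879−144.5440)=-0.0953; B=V−Δ·S=27.5362
Node (1,0) S=75.9000: V=(p*·19.9538+(1−p*)·25.0000)/1=22.7329; Δ=(19.9538−25.0000)/(104.7420−52.3710)=-0.0964; B=V−Δ·S=30.0462
Node (1,1) S=151.8000: V=(p*·7.5824+(1−p*)·19.9538)/1=14.3956; Δ=(7.5824−19.9538)/(209.4840−104.7420)=-0.1181; B=V−Δ·S=32.3251
Node (0,0) S=110.0000: V=(p*·14.3956+(1−p*)·22.7329)/1=18.9872; Δ=(14.3956−22.7329)/(151.8000−75.9000)=-0.1098; B=V−Δ·S=31.0701
Check: Δ(0,0)·S0 + B(0,0) = 18.9872 = V0.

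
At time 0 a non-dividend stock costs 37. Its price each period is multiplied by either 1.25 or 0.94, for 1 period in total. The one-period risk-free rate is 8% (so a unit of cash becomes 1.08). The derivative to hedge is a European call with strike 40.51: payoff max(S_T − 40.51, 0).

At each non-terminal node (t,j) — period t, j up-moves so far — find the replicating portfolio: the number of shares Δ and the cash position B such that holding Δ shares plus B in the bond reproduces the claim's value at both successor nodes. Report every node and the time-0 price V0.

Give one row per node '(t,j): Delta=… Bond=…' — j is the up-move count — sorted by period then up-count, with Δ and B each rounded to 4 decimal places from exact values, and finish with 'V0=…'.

Since d<R<u, set p* = (R−d)/(u−d) = 0.4516; price each node as the discounted p*-expectation of its children.
Terminal values V(1,·): V(1,0)=0.0000, V(1,1)=5.7400
  t=0,j=0: stock 37.0000 → up 46.2500 (V=5.7400), down 34.7800 (V=0.0000). Price 2.4002; hedge Δ=0.5004, bond B=-16.1159.
Self-financing check: at every node Δ·S+B equals the discounted successor values.

(0,0): Delta=0.5004 Bond=-16.1159
V0=2.4002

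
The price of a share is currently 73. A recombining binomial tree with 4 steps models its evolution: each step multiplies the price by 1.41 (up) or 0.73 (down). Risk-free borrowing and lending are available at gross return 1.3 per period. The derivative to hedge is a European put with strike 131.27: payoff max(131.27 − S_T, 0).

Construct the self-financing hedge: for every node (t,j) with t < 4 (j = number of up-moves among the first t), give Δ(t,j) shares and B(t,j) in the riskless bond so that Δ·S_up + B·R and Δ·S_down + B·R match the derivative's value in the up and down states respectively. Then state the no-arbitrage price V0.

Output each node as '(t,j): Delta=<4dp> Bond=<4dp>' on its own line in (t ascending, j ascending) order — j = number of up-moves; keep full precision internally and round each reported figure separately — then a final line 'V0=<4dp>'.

The replicating-portfolio and risk-neutral prices coincide; use p* = (1.3−0.73)/(1.41−0.73) = 0.8382 for the latter.
At expiry t=4: V(4,0)=110.5393, V(4,1)=91.2285, V(4,2)=53.9295, V(4,3)=0.0000, V(4,4)=0.0000
(3,0): S=28.3982. Δ = (V_up−V_dn)/(S_up−S_dn) = (91.2285−110.5393)/(40.0415−20.7307) = -1.0000. V = [p*·91.2285 + (1−p*)·110.5393]/1.3 = 72.5787. B = V − Δ·S = 100.9769.
(3,1): S=54.8514. Δ = (V_up−V_dn)/(S_up−S_dn) = (53.9295−91.2285)/(77.3405−40.0415) = -1.0000. V = [p*·53.9295 + (1−p*)·91.2285]/1.3 = 46.1255. B = V − Δ·S = 100.9769.
(3,2): S=105.9458. Δ = (V_up−V_dn)/(S_up−S_dn) = (0.0000−53.9295)/(149.3836−77.3405) = -0.7486. V = [p*·0.0000 + (1−p*)·53.9295]/1.3 = 6.7107. B = V − Δ·S = 86.0188.
(3,3): S=204.6351. Δ = (V_up−V_dn)/(S_up−S_dn) = (0.0000−0.0000)/(288.5355−149.3836) = 0.0000. V = [p*·0.0000 + (1−p*)·0.0000]/1.3 = 0.0000. B = V − Δ·S = 0.0000.
(2,0): S=38.9017. Δ = (V_up−V_dn)/(S_up−S_dn) = (46.1255−72.5787)/(54.8514−28.3982) = -1.0000. V = [p*·46.1255 + (1−p*)·72.5787]/1.3 = 38.7729. B = V − Δ·S = 77.6746.
(2,1): S=75.1389. Δ = (V_up−V_dn)/(S_up−S_dn) = (6.7107−46.1255)/(105.9458−54.8514) = -0.7714. V = [p*·6.7107 + (1−p*)·46.1255]/1.3 = 10.0666. B = V − Δ·S = 68.0296.
(2,2): S=145.1313. Δ = (V_up−V_dn)/(S_up−S_dn) = (0.0000−6.7107)/(204.6351−105.9458) = -0.0680. V = [p*·0.0000 + (1−p*)·6.7107]/1.3 = 0.8350. B = V − Δ·S = 10.7037.
(1,0): S=53.2900. Δ = (V_up−V_dn)/(S_up−S_dn) = (10.0666−38.7729)/(75.1389−38.9017) = -0.7922. V = [p*·10.0666 + (1−p*)·38.7729]/1.3 = 11.3156. B = V − Δ·S = 53.5306.
(1,1): S=102.9300. Δ = (V_up−V_dn)/(S_up−S_dn) = (0.8350−10.0666)/(145.1313−75.1389) = -0.1319. V = [p*·0.8350 + (1−p*)·10.0666]/1.3 = 1.7911. B = V − Δ·S = 15.3669.
(0,0): S=73.0000. Δ = (V_up−V_dn)/(S_up−S_dn) = (1.7911−11.3156)/(102.9300−53.2900) = -0.1919. V = [p*·1.7911 + (1−p*)·11.3156]/1.3 = 2.5629. B = V − Δ·S = 16.5696.
The time-0 hedge costs 2.5629, which is the no-arbitrage price.

(0,0): Delta=-0.1919 Bond=16.5696
(1,0): Delta=-0.7922 Bond=53.5306
(1,1): Delta=-0.1319 Bond=15.3669
(2,0): Delta=-1.0000 Bond=77.6746
(2,1): Delta=-0.7714 Bond=68.0296
(2,2): Delta=-0.0680 Bond=10.7037
(3,0): Delta=-1.0000 Bond=100.9769
(3,1): Delta=-1.0000 Bond=100.9769
(3,2): Delta=-0.7486 Bond=86.0188
(3,3): Delta=0.0000 Bond=0.0000
V0=2.5629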